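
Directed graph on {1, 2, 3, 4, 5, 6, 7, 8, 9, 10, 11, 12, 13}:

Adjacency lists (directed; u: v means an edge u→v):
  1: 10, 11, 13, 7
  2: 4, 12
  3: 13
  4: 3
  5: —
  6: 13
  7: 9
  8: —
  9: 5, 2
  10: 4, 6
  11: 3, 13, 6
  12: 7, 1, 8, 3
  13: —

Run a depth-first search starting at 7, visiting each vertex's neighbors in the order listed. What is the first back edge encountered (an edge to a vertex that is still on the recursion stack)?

DFS from 7 (visiting each vertex's neighbors in the order listed); mark gray on enter, black on exit:
7 gray
  9 gray
    5 gray
    5 black
    2 gray
      4 gray
        3 gray
          13 gray
          13 black
        3 black
      4 black
      12 gray
        12→7: 7 is gray → back edge
First back edge: 12 → 7.

12→7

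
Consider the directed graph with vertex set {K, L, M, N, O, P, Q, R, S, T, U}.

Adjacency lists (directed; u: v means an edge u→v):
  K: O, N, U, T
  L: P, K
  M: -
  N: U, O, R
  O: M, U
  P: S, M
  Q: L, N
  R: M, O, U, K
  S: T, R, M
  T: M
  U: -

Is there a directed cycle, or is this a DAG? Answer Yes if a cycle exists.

Yes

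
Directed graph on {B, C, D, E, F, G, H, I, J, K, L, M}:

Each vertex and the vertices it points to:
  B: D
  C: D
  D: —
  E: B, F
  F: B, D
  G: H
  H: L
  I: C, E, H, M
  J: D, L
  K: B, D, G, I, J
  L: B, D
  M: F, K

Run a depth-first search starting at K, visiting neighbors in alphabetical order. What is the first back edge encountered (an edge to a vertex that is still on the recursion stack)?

M->K

DFS from K (visiting neighbors in alphabetical order); mark gray on enter, black on exit:
K gray
  B gray
    D gray
    D black
  B black
  K→D: D black — skip
  G gray
    H gray
      L gray
        L→B: B black — skip
        L→D: D black — skip
      L black
    H black
  G black
  I gray
    C gray
      C→D: D black — skip
    C black
    E gray
      E→B: B black — skip
      F gray
        F→B: B black — skip
        F→D: D black — skip
      F black
    E black
    I→H: H black — skip
    M gray
      M→F: F black — skip
      M→K: K is gray → back edge
First back edge: M → K.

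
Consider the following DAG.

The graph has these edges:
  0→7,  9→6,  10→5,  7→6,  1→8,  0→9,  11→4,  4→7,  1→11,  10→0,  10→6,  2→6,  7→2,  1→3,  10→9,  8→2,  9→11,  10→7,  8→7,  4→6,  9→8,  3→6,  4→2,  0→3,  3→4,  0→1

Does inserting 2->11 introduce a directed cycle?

Adding 2→11 creates a cycle iff 11 can already reach 2.
Path from 11: 11 → 4 → 2.
So 11 → … → 2 → 11 is a cycle.

Yes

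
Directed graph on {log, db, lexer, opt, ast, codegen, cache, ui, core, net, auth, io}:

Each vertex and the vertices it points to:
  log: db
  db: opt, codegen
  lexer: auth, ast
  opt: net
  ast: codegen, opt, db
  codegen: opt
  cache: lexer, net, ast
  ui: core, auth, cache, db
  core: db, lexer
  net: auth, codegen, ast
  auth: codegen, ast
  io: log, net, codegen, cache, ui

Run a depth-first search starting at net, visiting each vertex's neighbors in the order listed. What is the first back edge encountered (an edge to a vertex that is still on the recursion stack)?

opt→net

DFS from net (visiting each vertex's neighbors in the order listed); mark gray on enter, black on exit:
net gray
  auth gray
    codegen gray
      opt gray
        opt→net: net is gray → back edge
First back edge: opt → net.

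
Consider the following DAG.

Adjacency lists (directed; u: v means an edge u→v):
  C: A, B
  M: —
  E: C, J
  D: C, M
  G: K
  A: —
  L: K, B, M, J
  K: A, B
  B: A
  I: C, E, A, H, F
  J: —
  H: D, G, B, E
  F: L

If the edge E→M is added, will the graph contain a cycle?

Adding E→M creates a cycle iff M can already reach E.
Explore from M: no path reaches E. The graph stays acyclic.

No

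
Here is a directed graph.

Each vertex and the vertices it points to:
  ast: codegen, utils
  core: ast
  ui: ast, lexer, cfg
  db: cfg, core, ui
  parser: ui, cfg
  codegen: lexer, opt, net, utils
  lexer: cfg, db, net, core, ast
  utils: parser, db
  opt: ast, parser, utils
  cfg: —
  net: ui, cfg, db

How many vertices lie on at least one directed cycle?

10

A vertex is on a directed cycle iff it belongs to a strongly connected component of size ≥ 2 (or has a self-loop).
The vertices on cycles are {db, ui, ast, net, opt, core, lexer, utils, parser, codegen} — 10 in total.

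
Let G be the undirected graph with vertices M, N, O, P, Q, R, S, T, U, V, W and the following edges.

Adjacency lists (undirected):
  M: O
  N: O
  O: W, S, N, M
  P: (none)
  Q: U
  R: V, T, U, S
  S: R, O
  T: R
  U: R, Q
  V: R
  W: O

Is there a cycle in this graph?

No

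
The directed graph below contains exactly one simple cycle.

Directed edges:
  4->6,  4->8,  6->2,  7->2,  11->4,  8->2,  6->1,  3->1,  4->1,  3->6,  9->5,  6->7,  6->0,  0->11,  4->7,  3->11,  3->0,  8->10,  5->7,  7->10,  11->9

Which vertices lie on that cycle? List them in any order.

DFS with gray/black marking from 11:
11 gray
  4 gray
    8 gray
      10 gray
      10 black
      2 gray
      2 black
    8 black
    6 gray
      1 gray
      1 black
      7 gray
        7→2: 2 black — skip
        7→10: 10 black — skip
      7 black
      6→2: 2 black — skip
      0 gray
        0→11: 11 is gray → back edge
Back edge closes the cycle 11 → 4 → 6 → 0 → 11; its vertices are {0, 4, 6, 11}.

0, 4, 6, 11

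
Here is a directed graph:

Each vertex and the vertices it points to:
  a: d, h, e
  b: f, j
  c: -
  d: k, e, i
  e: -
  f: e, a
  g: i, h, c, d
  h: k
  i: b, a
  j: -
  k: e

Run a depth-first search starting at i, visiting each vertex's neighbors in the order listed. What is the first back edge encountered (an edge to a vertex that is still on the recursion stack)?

DFS from i (visiting each vertex's neighbors in the order listed); mark gray on enter, black on exit:
i gray
  b gray
    f gray
      e gray
      e black
      a gray
        d gray
          k gray
            k→e: e black — skip
          k black
          d→e: e black — skip
          d→i: i is gray → back edge
First back edge: d → i.

d→i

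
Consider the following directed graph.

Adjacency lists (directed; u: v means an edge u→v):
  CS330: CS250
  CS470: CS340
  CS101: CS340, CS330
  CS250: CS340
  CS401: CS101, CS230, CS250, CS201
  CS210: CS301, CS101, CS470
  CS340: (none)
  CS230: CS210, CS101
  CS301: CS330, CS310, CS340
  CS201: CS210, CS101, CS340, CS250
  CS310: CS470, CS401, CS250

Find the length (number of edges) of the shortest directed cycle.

For each vertex v, BFS finds the shortest path from v back to v.
The shortest such closed walk is CS210 → CS301 → CS310 → CS401 → CS230 → CS210, length 5.

5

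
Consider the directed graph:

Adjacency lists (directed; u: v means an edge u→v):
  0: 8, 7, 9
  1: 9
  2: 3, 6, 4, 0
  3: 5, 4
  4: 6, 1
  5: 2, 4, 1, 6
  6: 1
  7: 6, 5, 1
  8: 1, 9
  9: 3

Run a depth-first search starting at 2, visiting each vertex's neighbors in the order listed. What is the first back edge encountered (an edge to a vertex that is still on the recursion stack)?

DFS from 2 (visiting each vertex's neighbors in the order listed); mark gray on enter, black on exit:
2 gray
  3 gray
    5 gray
      5→2: 2 is gray → back edge
First back edge: 5 → 2.

5->2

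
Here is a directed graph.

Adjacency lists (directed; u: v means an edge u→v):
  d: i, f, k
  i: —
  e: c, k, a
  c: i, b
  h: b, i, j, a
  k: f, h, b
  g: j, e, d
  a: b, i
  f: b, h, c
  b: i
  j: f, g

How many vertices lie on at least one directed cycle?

7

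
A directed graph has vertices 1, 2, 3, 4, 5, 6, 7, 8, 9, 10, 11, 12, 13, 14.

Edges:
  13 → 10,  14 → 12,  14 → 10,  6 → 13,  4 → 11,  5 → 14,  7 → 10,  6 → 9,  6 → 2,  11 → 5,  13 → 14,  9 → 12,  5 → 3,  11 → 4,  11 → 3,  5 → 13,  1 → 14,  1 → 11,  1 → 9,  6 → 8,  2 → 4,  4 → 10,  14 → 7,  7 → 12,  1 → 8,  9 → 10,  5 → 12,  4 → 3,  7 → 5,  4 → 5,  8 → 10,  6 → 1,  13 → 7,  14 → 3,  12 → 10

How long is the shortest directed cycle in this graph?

2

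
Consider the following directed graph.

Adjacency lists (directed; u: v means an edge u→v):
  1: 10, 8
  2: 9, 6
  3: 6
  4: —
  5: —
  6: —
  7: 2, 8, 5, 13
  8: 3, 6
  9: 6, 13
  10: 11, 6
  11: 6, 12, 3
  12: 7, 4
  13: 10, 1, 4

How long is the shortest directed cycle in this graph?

For each vertex v, BFS finds the shortest path from v back to v.
The shortest such closed walk is 12 → 7 → 13 → 10 → 11 → 12, length 5.

5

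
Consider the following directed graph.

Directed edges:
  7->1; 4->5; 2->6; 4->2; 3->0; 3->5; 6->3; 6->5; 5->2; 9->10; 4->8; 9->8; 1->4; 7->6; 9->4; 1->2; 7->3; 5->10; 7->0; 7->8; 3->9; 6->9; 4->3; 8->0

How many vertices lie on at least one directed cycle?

6

A vertex is on a directed cycle iff it belongs to a strongly connected component of size ≥ 2 (or has a self-loop).
The vertices on cycles are {2, 3, 4, 5, 6, 9} — 6 in total.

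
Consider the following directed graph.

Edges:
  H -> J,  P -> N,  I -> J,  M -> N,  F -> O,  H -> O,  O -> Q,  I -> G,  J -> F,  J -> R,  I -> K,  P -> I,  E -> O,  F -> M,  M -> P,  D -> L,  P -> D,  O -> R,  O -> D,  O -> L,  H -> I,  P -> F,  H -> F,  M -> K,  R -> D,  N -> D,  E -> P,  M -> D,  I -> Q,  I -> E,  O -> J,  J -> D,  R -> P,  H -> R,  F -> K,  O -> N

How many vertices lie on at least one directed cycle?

8

A vertex is on a directed cycle iff it belongs to a strongly connected component of size ≥ 2 (or has a self-loop).
The vertices on cycles are {E, F, I, J, M, O, P, R} — 8 in total.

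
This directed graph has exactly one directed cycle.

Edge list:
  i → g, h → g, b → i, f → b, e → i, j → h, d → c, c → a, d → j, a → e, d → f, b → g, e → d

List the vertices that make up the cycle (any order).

DFS with gray/black marking from d:
d gray
  j gray
    h gray
      g gray
      g black
    h black
  j black
  f gray
    b gray
      i gray
        i→g: g black — skip
      i black
      b→g: g black — skip
    b black
  f black
  c gray
    a gray
      e gray
        e→d: d is gray → back edge
Back edge closes the cycle d → c → a → e → d; its vertices are {a, c, d, e}.

a, c, d, e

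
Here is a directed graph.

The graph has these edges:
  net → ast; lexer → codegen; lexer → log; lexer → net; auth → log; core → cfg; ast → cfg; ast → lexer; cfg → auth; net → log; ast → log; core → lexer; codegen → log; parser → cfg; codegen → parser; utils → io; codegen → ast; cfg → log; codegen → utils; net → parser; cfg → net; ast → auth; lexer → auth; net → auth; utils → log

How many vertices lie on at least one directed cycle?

6

A vertex is on a directed cycle iff it belongs to a strongly connected component of size ≥ 2 (or has a self-loop).
The vertices on cycles are {ast, cfg, net, lexer, parser, codegen} — 6 in total.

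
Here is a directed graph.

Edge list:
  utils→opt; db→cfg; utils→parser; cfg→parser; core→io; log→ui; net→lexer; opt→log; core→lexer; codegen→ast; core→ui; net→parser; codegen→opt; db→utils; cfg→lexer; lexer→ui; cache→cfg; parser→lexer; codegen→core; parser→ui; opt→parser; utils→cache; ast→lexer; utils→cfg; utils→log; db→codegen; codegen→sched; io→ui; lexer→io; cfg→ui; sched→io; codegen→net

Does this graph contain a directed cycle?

DFS with white/gray/black marking, starting from io:
io gray
  ui gray
  ui black
io black
opt gray
  log gray
    log→ui: ui black — skip
  log black
  parser gray
    parser→ui: ui black — skip
    lexer gray
      lexer→io: io black — skip
      lexer→ui: ui black — skip
    lexer black
  parser black
opt black
codegen gray
  net gray
    net→lexer: lexer black — skip
    net→parser: parser black — skip
  net black
  sched gray
    sched→io: io black — skip
  sched black
  codegen→opt: opt black — skip
  ast gray
    ast→lexer: lexer black — skip
  ast black
  core gray
    core→io: io black — skip
    core→lexer: lexer black — skip
    core→ui: ui black — skip
  core black
codegen black
db gray
  utils gray
    cfg gray
      cfg→lexer: lexer black — skip
      cfg→parser: parser black — skip
      cfg→ui: ui black — skip
    cfg black
    utils→opt: opt black — skip
    utils→parser: parser black — skip
    utils→log: log black — skip
    cache gray
      cache→cfg: cfg black — skip
    cache black
  utils black
  db→codegen: codegen black — skip
  db→cfg: cfg black — skip
db black
Every edge goes to a white or black vertex — no back edge, so the graph is acyclic.

No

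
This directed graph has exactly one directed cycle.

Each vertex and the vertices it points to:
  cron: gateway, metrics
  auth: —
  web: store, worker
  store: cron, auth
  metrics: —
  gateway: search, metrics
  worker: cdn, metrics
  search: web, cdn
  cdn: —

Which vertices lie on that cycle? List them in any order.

web, cron, store, search, gateway

DFS with gray/black marking from web:
web gray
  store gray
    cron gray
      gateway gray
        search gray
          search→web: web is gray → back edge
Back edge closes the cycle web → store → cron → gateway → search → web; its vertices are {web, cron, store, search, gateway}.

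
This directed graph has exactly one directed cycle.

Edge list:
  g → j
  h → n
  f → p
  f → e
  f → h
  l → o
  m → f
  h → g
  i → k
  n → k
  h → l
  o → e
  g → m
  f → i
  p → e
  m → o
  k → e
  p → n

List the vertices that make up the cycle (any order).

f, g, h, m

DFS with gray/black marking from m:
m gray
  f gray
    h gray
      n gray
        k gray
          e gray
          e black
        k black
      n black
      g gray
        j gray
        j black
        g→m: m is gray → back edge
Back edge closes the cycle m → f → h → g → m; its vertices are {f, g, h, m}.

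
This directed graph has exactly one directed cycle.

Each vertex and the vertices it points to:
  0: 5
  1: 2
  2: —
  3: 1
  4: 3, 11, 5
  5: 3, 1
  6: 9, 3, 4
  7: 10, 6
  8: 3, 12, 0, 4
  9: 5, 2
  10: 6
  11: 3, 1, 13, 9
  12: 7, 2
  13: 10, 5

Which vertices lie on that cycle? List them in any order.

4, 6, 10, 11, 13

DFS with gray/black marking from 4:
4 gray
  3 gray
    1 gray
      2 gray
      2 black
    1 black
  3 black
  11 gray
    11→3: 3 black — skip
    11→1: 1 black — skip
    13 gray
      10 gray
        6 gray
          9 gray
            5 gray
              5→3: 3 black — skip
              5→1: 1 black — skip
            5 black
            9→2: 2 black — skip
          9 black
          6→3: 3 black — skip
          6→4: 4 is gray → back edge
Back edge closes the cycle 4 → 11 → 13 → 10 → 6 → 4; its vertices are {4, 6, 10, 11, 13}.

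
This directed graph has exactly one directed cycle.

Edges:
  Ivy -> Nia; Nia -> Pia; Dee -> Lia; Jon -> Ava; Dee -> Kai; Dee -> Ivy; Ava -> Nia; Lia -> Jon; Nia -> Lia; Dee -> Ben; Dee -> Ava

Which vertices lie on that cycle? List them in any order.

Ava, Jon, Lia, Nia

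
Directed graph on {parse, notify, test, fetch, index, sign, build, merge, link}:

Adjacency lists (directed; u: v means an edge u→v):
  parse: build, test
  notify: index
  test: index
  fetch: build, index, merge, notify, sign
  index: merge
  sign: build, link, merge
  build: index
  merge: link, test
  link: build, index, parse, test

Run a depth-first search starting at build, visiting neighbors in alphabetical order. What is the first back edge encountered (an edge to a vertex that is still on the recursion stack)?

DFS from build (visiting neighbors in alphabetical order); mark gray on enter, black on exit:
build gray
  index gray
    merge gray
      link gray
        link→build: build is gray → back edge
First back edge: link → build.

link→build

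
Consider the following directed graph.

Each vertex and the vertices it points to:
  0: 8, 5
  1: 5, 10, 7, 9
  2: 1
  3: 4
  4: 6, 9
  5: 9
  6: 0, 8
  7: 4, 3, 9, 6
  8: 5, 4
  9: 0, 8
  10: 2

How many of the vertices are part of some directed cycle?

9

A vertex is on a directed cycle iff it belongs to a strongly connected component of size ≥ 2 (or has a self-loop).
The vertices on cycles are {0, 1, 2, 4, 5, 6, 8, 9, 10} — 9 in total.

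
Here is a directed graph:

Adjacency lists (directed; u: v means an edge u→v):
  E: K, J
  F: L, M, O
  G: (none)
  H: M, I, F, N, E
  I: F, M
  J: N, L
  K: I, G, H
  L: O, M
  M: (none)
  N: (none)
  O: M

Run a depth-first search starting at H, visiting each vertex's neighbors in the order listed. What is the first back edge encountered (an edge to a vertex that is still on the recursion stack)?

K→H

DFS from H (visiting each vertex's neighbors in the order listed); mark gray on enter, black on exit:
H gray
  M gray
  M black
  I gray
    F gray
      L gray
        O gray
          O→M: M black — skip
        O black
        L→M: M black — skip
      L black
      F→M: M black — skip
      F→O: O black — skip
    F black
    I→M: M black — skip
  I black
  H→F: F black — skip
  N gray
  N black
  E gray
    K gray
      K→I: I black — skip
      G gray
      G black
      K→H: H is gray → back edge
First back edge: K → H.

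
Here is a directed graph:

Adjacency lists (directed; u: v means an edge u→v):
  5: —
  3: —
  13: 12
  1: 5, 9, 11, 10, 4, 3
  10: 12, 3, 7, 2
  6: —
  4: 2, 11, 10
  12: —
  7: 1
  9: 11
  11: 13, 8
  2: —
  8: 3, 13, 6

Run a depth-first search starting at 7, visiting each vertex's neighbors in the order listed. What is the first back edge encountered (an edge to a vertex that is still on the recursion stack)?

DFS from 7 (visiting each vertex's neighbors in the order listed); mark gray on enter, black on exit:
7 gray
  1 gray
    5 gray
    5 black
    9 gray
      11 gray
        13 gray
          12 gray
          12 black
        13 black
        8 gray
          3 gray
          3 black
          8→13: 13 black — skip
          6 gray
          6 black
        8 black
      11 black
    9 black
    1→11: 11 black — skip
    10 gray
      10→12: 12 black — skip
      10→3: 3 black — skip
      10→7: 7 is gray → back edge
First back edge: 10 → 7.

10->7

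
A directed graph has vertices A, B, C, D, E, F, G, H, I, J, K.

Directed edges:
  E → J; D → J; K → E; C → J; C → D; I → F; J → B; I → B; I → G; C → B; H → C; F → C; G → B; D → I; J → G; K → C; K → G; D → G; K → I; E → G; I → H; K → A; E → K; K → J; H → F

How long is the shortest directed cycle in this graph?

For each vertex v, BFS finds the shortest path from v back to v.
The shortest such closed walk is K → E → K, length 2.

2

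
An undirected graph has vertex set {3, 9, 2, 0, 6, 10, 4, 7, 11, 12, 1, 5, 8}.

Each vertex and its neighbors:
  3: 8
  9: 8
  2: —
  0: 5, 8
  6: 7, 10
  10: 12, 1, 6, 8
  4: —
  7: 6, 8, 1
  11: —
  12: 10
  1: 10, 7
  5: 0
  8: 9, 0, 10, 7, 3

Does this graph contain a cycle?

Yes

DFS, tracking each vertex's parent; an edge to a visited non-parent vertex closes a cycle.
Start from 7:
visit 7 (parent –)
  visit 6 (parent 7)
    6–7: parent, skip
    visit 10 (parent 6)
      visit 12 (parent 10)
        12–10: parent, skip
      visit 1 (parent 10)
        1–10: parent, skip
        1–7: 7 visited and ≠ parent → cycle
Cycle: 7 – 6 – 10 – 1 – 7.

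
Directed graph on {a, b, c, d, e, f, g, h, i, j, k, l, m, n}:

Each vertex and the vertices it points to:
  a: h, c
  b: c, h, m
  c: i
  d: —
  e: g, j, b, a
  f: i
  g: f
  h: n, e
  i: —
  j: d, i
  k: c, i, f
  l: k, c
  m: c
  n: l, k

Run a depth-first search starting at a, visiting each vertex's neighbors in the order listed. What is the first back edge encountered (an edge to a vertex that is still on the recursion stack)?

b→h

DFS from a (visiting each vertex's neighbors in the order listed); mark gray on enter, black on exit:
a gray
  h gray
    n gray
      l gray
        k gray
          c gray
            i gray
            i black
          c black
          k→i: i black — skip
          f gray
            f→i: i black — skip
          f black
        k black
        l→c: c black — skip
      l black
      n→k: k black — skip
    n black
    e gray
      g gray
        g→f: f black — skip
      g black
      j gray
        d gray
        d black
        j→i: i black — skip
      j black
      b gray
        b→c: c black — skip
        b→h: h is gray → back edge
First back edge: b → h.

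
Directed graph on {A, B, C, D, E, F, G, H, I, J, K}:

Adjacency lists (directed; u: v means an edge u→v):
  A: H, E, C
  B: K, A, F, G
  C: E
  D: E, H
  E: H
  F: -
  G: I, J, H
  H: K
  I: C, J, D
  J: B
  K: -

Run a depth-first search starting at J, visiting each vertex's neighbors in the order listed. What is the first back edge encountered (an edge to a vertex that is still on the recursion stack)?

I->J

DFS from J (visiting each vertex's neighbors in the order listed); mark gray on enter, black on exit:
J gray
  B gray
    K gray
    K black
    A gray
      H gray
        H→K: K black — skip
      H black
      E gray
        E→H: H black — skip
      E black
      C gray
        C→E: E black — skip
      C black
    A black
    F gray
    F black
    G gray
      I gray
        I→C: C black — skip
        I→J: J is gray → back edge
First back edge: I → J.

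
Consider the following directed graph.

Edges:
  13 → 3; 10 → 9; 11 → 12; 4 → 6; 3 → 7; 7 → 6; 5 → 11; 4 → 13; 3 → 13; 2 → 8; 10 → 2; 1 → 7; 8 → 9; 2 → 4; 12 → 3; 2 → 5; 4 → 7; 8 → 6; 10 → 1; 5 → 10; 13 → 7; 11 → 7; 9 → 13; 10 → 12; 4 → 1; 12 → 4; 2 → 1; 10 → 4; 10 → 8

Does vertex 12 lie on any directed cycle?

12 lies on a cycle iff there is a path from 12 back to itself.
Exploring from 12, it never reaches itself; equivalently, its strongly connected component is a singleton.

No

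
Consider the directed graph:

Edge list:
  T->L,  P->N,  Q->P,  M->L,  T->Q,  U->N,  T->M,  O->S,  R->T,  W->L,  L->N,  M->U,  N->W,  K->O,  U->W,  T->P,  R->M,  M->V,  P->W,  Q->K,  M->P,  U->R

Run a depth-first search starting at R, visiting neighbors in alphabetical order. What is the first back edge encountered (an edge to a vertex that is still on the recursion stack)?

W→L

DFS from R (visiting neighbors in alphabetical order); mark gray on enter, black on exit:
R gray
  M gray
    L gray
      N gray
        W gray
          W→L: L is gray → back edge
First back edge: W → L.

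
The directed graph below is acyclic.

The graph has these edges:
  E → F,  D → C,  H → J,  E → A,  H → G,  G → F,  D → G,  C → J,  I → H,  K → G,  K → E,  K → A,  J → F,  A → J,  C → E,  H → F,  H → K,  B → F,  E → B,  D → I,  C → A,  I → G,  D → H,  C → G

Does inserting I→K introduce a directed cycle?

Adding I→K creates a cycle iff K can already reach I.
Explore from K: no path reaches I. The graph stays acyclic.

No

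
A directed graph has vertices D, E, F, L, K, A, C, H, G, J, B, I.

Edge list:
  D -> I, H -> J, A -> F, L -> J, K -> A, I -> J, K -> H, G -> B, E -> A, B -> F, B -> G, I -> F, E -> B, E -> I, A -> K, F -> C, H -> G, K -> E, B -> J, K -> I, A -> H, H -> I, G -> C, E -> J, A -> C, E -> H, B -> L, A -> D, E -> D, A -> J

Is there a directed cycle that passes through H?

No

H lies on a cycle iff there is a path from H back to itself.
Exploring from H, it never reaches itself; equivalently, its strongly connected component is a singleton.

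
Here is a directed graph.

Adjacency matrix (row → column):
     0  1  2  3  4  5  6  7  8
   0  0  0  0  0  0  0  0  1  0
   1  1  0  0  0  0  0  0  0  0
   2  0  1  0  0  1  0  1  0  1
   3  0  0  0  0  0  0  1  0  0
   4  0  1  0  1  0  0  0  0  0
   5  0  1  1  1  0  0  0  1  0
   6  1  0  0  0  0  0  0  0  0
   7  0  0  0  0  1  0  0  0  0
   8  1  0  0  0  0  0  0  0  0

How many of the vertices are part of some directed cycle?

6

A vertex is on a directed cycle iff it belongs to a strongly connected component of size ≥ 2 (or has a self-loop).
The vertices on cycles are {0, 1, 3, 4, 6, 7} — 6 in total.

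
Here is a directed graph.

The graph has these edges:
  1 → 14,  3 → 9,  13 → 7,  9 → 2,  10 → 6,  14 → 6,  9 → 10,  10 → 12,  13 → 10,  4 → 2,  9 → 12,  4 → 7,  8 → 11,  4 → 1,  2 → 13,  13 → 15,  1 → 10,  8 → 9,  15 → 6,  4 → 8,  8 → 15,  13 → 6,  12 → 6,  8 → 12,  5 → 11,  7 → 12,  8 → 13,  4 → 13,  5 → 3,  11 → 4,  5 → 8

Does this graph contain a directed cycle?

DFS with white/gray/black marking, starting from 8:
8 gray
  12 gray
    6 gray
    6 black
  12 black
  13 gray
    15 gray
      15→6: 6 black — skip
    15 black
    10 gray
      10→6: 6 black — skip
      10→12: 12 black — skip
    10 black
    7 gray
      7→12: 12 black — skip
    7 black
    13→6: 6 black — skip
  13 black
  9 gray
    9→10: 10 black — skip
    2 gray
      2→13: 13 black — skip
    2 black
    9→12: 12 black — skip
  9 black
  11 gray
    4 gray
      4→8: 8 is gray → back edge
Back edge found, so a cycle exists: 8 → 11 → 4 → 8.

Yes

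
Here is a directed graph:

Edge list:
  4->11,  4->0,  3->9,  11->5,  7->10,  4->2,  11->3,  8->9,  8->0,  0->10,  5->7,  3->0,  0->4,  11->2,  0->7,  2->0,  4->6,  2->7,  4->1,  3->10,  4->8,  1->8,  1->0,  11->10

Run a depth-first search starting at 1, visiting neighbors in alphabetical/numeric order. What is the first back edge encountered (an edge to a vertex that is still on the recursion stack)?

4→0

DFS from 1 (visiting neighbors in alphabetical/numeric order); mark gray on enter, black on exit:
1 gray
  0 gray
    4 gray
      4→0: 0 is gray → back edge
First back edge: 4 → 0.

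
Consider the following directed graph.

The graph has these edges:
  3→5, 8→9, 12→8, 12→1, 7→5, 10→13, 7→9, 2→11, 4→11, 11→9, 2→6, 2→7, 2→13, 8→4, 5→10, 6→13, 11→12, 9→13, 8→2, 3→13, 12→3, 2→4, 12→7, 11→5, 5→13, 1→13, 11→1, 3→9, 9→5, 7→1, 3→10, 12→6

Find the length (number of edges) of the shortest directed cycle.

For each vertex v, BFS finds the shortest path from v back to v.
The shortest such closed walk is 11 → 12 → 8 → 4 → 11, length 4.

4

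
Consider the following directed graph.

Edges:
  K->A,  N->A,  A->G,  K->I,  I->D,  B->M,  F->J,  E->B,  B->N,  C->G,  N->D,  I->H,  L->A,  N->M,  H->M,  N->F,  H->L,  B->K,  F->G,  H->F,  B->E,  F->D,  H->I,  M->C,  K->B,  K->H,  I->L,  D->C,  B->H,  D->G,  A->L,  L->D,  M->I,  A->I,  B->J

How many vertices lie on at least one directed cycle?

A vertex is on a directed cycle iff it belongs to a strongly connected component of size ≥ 2 (or has a self-loop).
The vertices on cycles are {A, B, E, H, I, K, L, M} — 8 in total.

8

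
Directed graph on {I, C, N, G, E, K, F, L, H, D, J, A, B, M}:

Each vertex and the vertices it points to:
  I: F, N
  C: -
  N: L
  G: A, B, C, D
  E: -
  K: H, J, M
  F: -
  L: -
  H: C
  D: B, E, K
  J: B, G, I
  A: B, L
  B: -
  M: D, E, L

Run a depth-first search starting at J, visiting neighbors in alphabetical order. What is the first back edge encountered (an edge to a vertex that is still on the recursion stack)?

K->J

DFS from J (visiting neighbors in alphabetical order); mark gray on enter, black on exit:
J gray
  B gray
  B black
  G gray
    A gray
      A→B: B black — skip
      L gray
      L black
    A black
    G→B: B black — skip
    C gray
    C black
    D gray
      D→B: B black — skip
      E gray
      E black
      K gray
        H gray
          H→C: C black — skip
        H black
        K→J: J is gray → back edge
First back edge: K → J.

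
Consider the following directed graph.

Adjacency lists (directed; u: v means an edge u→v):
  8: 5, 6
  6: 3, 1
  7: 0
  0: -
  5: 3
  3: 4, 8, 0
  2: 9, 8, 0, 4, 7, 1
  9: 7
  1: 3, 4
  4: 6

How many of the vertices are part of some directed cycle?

6

A vertex is on a directed cycle iff it belongs to a strongly connected component of size ≥ 2 (or has a self-loop).
The vertices on cycles are {1, 3, 4, 5, 6, 8} — 6 in total.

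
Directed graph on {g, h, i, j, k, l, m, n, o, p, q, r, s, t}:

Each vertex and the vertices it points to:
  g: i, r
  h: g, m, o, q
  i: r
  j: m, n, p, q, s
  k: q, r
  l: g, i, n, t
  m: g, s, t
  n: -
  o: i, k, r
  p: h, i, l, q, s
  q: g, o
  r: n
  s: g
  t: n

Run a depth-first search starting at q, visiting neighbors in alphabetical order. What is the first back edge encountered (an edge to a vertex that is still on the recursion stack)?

k->q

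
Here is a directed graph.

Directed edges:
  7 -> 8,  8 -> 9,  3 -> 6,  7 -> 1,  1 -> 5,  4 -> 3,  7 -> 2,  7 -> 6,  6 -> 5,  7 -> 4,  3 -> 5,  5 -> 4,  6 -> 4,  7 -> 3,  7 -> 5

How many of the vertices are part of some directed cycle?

4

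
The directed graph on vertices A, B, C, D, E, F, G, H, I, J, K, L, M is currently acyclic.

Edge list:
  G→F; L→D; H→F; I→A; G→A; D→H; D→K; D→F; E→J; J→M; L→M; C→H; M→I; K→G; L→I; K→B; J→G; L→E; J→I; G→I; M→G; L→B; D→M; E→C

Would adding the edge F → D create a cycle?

Yes

Adding F→D creates a cycle iff D can already reach F.
Path from D: D → F.
So D → … → F → D is a cycle.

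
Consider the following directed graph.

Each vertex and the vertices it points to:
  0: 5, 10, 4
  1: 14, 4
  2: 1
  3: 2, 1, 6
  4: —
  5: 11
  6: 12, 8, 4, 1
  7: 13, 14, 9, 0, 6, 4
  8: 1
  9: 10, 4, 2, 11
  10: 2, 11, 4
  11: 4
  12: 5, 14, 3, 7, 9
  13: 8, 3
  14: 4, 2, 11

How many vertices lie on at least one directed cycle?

A vertex is on a directed cycle iff it belongs to a strongly connected component of size ≥ 2 (or has a self-loop).
The vertices on cycles are {1, 2, 3, 6, 7, 12, 13, 14} — 8 in total.

8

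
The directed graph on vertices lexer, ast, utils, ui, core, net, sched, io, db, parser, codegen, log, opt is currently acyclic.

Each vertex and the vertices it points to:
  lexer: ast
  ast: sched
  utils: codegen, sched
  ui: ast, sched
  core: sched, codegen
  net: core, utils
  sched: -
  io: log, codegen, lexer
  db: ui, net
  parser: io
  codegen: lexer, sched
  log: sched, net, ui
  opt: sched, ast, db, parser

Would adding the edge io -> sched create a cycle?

No

Adding io→sched creates a cycle iff sched can already reach io.
Explore from sched: no path reaches io. The graph stays acyclic.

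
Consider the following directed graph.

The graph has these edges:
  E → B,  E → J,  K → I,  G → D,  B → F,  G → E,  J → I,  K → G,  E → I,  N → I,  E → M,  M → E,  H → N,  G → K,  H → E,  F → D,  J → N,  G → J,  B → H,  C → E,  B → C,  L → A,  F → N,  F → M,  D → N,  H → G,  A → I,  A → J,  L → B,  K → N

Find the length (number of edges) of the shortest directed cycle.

2

For each vertex v, BFS finds the shortest path from v back to v.
The shortest such closed walk is G → K → G, length 2.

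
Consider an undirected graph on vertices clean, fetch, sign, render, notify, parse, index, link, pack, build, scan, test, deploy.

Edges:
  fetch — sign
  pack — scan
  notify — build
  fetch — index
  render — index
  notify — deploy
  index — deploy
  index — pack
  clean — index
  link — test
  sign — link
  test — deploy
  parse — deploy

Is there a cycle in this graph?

DFS, tracking each vertex's parent; an edge to a visited non-parent vertex closes a cycle.
Start from sign:
visit sign (parent –)
  visit link (parent sign)
    link–sign: parent, skip
    visit test (parent link)
      visit deploy (parent test)
        visit index (parent deploy)
          visit fetch (parent index)
            fetch–sign: sign visited and ≠ parent → cycle
Cycle: sign – link – test – deploy – index – fetch – sign.

Yes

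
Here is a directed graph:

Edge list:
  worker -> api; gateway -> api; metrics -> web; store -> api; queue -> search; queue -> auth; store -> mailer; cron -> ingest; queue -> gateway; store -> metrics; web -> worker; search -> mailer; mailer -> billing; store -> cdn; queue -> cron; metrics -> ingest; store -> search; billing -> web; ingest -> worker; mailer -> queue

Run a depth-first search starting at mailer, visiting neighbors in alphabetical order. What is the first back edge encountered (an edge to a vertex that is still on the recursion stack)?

search->mailer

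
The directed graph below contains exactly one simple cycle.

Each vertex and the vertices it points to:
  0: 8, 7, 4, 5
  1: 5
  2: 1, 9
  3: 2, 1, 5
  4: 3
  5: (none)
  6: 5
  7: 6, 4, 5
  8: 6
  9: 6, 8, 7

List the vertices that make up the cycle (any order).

DFS with gray/black marking from 4:
4 gray
  3 gray
    2 gray
      1 gray
        5 gray
        5 black
      1 black
      9 gray
        6 gray
          6→5: 5 black — skip
        6 black
        8 gray
          8→6: 6 black — skip
        8 black
        7 gray
          7→6: 6 black — skip
          7→4: 4 is gray → back edge
Back edge closes the cycle 4 → 3 → 2 → 9 → 7 → 4; its vertices are {2, 3, 4, 7, 9}.

2, 3, 4, 7, 9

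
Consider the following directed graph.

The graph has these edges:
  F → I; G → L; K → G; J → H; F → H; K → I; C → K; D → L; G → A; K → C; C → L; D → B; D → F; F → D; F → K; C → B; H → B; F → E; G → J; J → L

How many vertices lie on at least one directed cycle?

A vertex is on a directed cycle iff it belongs to a strongly connected component of size ≥ 2 (or has a self-loop).
The vertices on cycles are {C, D, F, K} — 4 in total.

4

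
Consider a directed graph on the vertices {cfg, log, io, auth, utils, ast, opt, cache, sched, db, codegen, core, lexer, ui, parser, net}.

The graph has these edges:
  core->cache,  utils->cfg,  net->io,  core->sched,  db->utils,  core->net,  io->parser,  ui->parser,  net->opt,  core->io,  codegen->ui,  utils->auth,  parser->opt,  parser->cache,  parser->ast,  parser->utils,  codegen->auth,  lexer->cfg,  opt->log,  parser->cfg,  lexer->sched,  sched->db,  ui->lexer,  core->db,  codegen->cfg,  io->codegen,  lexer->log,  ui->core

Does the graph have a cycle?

Yes

DFS with white/gray/black marking, starting from cache:
cache gray
cache black
cfg gray
cfg black
log gray
log black
io gray
  codegen gray
    auth gray
    auth black
    ui gray
      core gray
        core→io: io is gray → back edge
Back edge found, so a cycle exists: io → codegen → ui → core → io.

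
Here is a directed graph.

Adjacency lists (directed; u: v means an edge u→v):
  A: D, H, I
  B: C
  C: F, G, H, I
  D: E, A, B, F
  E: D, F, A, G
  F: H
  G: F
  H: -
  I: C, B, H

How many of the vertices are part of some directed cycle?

A vertex is on a directed cycle iff it belongs to a strongly connected component of size ≥ 2 (or has a self-loop).
The vertices on cycles are {A, B, C, D, E, I} — 6 in total.

6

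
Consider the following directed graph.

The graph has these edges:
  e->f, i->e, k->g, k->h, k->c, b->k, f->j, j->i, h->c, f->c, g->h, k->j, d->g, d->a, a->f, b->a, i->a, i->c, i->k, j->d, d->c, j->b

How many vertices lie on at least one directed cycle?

8

A vertex is on a directed cycle iff it belongs to a strongly connected component of size ≥ 2 (or has a self-loop).
The vertices on cycles are {a, b, d, e, f, i, j, k} — 8 in total.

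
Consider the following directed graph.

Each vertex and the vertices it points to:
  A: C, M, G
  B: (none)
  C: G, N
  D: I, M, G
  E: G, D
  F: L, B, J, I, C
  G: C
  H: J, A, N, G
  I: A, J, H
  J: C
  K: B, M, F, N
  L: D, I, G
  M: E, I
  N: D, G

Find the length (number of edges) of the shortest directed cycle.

2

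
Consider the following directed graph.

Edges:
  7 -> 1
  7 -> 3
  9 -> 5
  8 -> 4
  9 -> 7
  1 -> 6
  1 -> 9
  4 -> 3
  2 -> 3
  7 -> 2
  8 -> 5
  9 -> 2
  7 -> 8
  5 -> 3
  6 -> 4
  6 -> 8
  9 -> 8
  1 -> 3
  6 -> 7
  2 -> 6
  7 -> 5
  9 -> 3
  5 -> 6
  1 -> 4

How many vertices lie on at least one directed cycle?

7

A vertex is on a directed cycle iff it belongs to a strongly connected component of size ≥ 2 (or has a self-loop).
The vertices on cycles are {1, 2, 5, 6, 7, 8, 9} — 7 in total.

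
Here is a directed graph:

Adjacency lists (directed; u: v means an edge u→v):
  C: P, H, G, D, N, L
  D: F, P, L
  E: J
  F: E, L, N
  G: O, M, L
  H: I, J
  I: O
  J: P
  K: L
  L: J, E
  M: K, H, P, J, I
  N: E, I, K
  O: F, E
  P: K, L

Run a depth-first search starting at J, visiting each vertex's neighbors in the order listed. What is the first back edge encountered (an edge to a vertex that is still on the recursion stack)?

L->J

DFS from J (visiting each vertex's neighbors in the order listed); mark gray on enter, black on exit:
J gray
  P gray
    K gray
      L gray
        L→J: J is gray → back edge
First back edge: L → J.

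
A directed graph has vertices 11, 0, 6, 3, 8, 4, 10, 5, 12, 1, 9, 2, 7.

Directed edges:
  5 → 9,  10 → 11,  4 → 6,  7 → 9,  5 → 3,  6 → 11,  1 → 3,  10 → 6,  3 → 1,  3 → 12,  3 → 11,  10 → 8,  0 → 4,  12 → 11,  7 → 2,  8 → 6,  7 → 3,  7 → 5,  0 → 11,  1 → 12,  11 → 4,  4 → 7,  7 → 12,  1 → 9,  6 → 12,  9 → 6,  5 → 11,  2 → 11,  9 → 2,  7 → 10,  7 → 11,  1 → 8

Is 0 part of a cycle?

No

0 lies on a cycle iff there is a path from 0 back to itself.
Exploring from 0, it never reaches itself; equivalently, its strongly connected component is a singleton.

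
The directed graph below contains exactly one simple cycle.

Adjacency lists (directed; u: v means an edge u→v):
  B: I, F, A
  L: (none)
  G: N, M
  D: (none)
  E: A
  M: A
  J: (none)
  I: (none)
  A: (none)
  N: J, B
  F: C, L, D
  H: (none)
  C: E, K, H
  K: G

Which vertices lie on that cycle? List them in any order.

B, C, F, G, K, N

DFS with gray/black marking from F:
F gray
  C gray
    E gray
      A gray
      A black
    E black
    K gray
      G gray
        N gray
          J gray
          J black
          B gray
            I gray
            I black
            B→F: F is gray → back edge
Back edge closes the cycle F → C → K → G → N → B → F; its vertices are {B, C, F, G, K, N}.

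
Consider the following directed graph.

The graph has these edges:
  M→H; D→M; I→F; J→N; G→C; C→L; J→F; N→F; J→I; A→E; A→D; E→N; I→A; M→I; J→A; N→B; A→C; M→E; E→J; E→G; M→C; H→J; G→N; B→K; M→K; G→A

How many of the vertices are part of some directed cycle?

A vertex is on a directed cycle iff it belongs to a strongly connected component of size ≥ 2 (or has a self-loop).
The vertices on cycles are {A, D, E, G, H, I, J, M} — 8 in total.

8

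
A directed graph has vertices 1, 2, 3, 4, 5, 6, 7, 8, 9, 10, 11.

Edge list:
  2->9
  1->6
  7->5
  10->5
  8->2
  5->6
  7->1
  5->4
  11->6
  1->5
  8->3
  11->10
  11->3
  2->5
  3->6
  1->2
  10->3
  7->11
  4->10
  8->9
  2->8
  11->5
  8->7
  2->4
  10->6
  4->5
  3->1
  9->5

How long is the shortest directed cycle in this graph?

2

For each vertex v, BFS finds the shortest path from v back to v.
The shortest such closed walk is 8 → 2 → 8, length 2.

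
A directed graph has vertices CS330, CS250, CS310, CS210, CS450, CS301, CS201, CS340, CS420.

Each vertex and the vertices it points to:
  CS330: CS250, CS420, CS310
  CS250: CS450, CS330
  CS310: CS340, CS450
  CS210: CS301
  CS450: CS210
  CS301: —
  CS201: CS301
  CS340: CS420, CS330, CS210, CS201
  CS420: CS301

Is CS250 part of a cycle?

Yes

CS250 is on a cycle iff CS250 can reach itself via ≥1 edge.
CS250 → CS330 → CS250 — yes.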